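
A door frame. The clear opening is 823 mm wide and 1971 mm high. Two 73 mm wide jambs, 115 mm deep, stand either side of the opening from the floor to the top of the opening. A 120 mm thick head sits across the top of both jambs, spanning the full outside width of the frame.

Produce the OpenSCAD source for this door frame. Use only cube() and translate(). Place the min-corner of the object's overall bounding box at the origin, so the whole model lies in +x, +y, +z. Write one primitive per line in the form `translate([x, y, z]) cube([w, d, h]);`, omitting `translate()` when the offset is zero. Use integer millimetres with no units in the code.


cube([73, 115, 1971]);
translate([896, 0, 0]) cube([73, 115, 1971]);
translate([0, 0, 1971]) cube([969, 115, 120]);


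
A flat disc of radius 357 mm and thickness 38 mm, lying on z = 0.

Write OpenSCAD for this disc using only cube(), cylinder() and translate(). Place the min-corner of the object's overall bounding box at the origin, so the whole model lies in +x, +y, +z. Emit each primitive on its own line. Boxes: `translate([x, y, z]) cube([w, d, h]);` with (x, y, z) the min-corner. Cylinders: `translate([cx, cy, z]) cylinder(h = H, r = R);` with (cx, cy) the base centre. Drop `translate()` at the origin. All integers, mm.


translate([357, 357, 0]) cylinder(h = 38, r = 357);


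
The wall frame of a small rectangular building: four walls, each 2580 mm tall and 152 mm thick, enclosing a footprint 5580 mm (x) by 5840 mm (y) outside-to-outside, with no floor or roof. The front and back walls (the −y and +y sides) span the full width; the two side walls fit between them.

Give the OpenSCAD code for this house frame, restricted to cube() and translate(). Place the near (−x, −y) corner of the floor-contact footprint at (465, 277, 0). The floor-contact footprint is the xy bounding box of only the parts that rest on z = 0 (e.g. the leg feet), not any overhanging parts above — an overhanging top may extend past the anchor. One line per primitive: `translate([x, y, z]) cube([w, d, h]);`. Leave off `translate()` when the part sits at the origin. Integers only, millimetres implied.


translate([465, 277, 0]) cube([5580, 152, 2580]);
translate([465, 5965, 0]) cube([5580, 152, 2580]);
translate([465, 429, 0]) cube([152, 5536, 2580]);
translate([5893, 429, 0]) cube([152, 5536, 2580]);


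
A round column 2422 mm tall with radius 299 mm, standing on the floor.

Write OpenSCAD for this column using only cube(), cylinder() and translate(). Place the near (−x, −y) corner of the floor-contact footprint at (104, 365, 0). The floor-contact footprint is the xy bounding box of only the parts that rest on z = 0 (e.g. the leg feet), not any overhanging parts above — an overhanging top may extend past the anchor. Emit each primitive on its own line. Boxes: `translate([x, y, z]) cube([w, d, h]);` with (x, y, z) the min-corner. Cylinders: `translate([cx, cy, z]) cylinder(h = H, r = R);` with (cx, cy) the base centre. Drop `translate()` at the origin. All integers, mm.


translate([403, 664, 0]) cylinder(h = 2422, r = 299);


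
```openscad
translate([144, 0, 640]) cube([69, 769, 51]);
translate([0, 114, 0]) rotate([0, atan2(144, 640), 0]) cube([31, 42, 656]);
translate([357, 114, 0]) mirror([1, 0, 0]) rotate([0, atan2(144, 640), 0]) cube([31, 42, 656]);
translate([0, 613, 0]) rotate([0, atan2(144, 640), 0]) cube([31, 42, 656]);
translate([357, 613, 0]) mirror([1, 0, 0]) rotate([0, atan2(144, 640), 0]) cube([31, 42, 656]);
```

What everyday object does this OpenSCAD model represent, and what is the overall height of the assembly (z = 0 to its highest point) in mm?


A sawhorse. The overall height is 691 mm.

A beam across two mirrored pairs of raked legs — a sawhorse. The beam's underside is at z = 640 (matching the legs' vertical rise in atan2(144, 640)) and the beam is 51 mm tall, so its top is at 640 + 51 = 691 mm. The raked legs top out at the beam's underside, so that is the highest point.


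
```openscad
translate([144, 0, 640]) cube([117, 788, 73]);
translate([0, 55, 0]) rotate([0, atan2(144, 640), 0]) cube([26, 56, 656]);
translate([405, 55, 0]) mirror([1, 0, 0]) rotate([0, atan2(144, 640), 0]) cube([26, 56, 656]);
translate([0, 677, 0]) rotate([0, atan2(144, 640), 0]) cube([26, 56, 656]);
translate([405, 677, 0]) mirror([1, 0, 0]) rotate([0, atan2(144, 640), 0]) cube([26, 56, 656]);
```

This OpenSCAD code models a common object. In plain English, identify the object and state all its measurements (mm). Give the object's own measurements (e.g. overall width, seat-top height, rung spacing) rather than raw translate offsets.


A sawhorse. A 117×788×73 mm beam (x, y, z) sits on two A-frame leg pairs. Each pair is two raked legs of 26×56 mm section (56 mm along y) splaying symmetrically in x. Each leg rises 640 mm vertically over 144 mm of horizontal reach and is 656 mm long along its own axis. Every leg's outer bottom edge rests on the floor and its outer top edge meets a bottom edge of the beam — the left legs (tilting toward +x) meet the beam's −x bottom edge, the right legs (their mirror images, tilting toward −x) meet its +x bottom edge — so the leg tops tuck under the beam, the beam's underside is 640 mm above the floor, and the feet are 405 mm apart outside-to-outside with the beam centred between them. The two leg pairs are set in 55 mm from either end of the beam.


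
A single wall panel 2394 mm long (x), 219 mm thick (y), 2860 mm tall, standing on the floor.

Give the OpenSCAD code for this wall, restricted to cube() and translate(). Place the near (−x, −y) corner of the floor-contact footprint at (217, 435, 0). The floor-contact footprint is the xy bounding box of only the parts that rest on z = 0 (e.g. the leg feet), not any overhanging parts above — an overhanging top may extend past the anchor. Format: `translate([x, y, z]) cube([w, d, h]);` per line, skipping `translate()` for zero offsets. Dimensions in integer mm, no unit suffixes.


translate([217, 435, 0]) cube([2394, 219, 2860]);


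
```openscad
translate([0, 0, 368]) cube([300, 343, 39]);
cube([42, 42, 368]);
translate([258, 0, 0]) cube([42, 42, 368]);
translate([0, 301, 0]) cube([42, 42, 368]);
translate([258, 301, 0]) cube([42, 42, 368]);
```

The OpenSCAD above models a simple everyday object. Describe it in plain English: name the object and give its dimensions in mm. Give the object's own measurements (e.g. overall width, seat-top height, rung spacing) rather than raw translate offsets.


A simple wooden stool: a rectangular seat 300 mm (x) by 343 mm (y), 39 mm thick, top face at z = 407 mm, on four square legs, each 42×42 mm in cross-section. The legs rest on z = 0, each flush with a corner of the seat.


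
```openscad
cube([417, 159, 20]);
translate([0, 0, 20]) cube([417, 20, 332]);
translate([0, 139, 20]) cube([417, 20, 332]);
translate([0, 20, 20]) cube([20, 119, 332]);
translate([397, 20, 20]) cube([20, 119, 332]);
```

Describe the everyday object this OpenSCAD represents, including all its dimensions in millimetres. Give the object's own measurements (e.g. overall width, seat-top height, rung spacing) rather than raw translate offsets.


An open-topped rectangular box: outside dimensions 417×159×352 mm, with a uniform wall and base thickness of 20 mm. The base is a full 417×159 slab on the floor; four walls sit on top of the base. The front and back walls (the −y and +y sides) span the full width; the two side walls fit between them.


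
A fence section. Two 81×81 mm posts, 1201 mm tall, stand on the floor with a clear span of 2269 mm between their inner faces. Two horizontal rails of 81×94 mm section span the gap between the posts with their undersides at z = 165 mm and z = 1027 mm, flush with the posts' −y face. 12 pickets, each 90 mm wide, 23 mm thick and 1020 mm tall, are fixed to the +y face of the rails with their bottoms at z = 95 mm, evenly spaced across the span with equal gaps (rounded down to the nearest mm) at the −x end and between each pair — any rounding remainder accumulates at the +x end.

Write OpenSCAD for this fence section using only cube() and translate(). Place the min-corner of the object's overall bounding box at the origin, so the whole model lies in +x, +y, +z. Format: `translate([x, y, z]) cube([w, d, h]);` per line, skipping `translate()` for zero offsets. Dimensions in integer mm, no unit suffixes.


cube([81, 81, 1201]);
translate([2350, 0, 0]) cube([81, 81, 1201]);
translate([81, 0, 165]) cube([2269, 81, 94]);
translate([81, 0, 1027]) cube([2269, 81, 94]);
translate([172, 81, 95]) cube([90, 23, 1020]);
translate([353, 81, 95]) cube([90, 23, 1020]);
translate([534, 81, 95]) cube([90, 23, 1020]);
translate([715, 81, 95]) cube([90, 23, 1020]);
translate([896, 81, 95]) cube([90, 23, 1020]);
translate([1077, 81, 95]) cube([90, 23, 1020]);
translate([1258, 81, 95]) cube([90, 23, 1020]);
translate([1439, 81, 95]) cube([90, 23, 1020]);
translate([1620, 81, 95]) cube([90, 23, 1020]);
translate([1801, 81, 95]) cube([90, 23, 1020]);
translate([1982, 81, 95]) cube([90, 23, 1020]);
translate([2163, 81, 95]) cube([90, 23, 1020]);


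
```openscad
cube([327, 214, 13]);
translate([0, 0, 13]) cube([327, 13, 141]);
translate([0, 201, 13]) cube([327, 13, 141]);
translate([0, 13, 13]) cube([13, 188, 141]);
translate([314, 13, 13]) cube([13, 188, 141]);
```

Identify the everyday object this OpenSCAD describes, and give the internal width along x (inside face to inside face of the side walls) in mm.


An open box. The internal width is 301 mm.

A 327×214 base slab with four walls standing on it — an open box. The base is 327 mm wide and the walls are 13 mm thick, so the internal width is 327 − 2 × 13 = 301 mm.


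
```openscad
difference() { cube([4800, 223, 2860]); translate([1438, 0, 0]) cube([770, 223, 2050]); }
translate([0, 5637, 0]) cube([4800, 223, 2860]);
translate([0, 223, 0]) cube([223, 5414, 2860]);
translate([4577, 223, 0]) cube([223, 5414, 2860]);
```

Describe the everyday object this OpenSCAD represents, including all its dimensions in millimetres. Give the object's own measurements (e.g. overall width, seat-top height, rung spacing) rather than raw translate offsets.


A single room: four walls, each 2860 mm tall and 223 mm thick, enclosing an outside footprint 4800×5860 mm (x × y), no floor or roof. The front and back walls (−y and +y sides) run the full x-width; the side walls fit between their inner faces. A door opening 770 mm wide and 2050 mm tall is cut through the front wall from the floor up, its −x edge 1438 mm from the wall's −x end.


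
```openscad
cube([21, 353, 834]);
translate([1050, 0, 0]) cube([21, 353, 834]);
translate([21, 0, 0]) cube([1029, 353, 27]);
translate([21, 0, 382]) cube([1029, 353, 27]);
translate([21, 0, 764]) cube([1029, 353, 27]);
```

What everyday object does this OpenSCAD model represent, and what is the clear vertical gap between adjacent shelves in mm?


A bookshelf. The clear shelf gap is 355 mm.

Two tall side panels with 3 horizontal boards between them — a bookshelf. The first two shelf undersides are at z = 0 and z = 382; with shelf thickness 27, the clear gap is 382 − 0 − 27 = 355 mm.


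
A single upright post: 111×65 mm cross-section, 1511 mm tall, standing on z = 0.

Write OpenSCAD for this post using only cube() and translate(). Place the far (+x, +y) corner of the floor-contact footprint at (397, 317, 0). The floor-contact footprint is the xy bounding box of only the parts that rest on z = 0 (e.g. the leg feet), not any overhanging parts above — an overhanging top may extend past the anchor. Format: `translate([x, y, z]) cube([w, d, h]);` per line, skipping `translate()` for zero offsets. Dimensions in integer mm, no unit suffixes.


translate([286, 252, 0]) cube([111, 65, 1511]);


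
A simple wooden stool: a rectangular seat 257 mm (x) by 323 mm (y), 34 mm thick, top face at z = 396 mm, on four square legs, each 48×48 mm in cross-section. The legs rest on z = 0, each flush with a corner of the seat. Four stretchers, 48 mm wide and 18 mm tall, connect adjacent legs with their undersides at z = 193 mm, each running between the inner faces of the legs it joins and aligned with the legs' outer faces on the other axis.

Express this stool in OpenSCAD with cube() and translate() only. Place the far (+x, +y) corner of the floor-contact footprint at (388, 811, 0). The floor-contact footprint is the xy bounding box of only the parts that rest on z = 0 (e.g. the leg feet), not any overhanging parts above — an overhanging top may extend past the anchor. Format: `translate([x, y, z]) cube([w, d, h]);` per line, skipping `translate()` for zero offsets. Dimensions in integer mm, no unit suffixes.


translate([131, 488, 362]) cube([257, 323, 34]);
translate([131, 488, 0]) cube([48, 48, 362]);
translate([340, 488, 0]) cube([48, 48, 362]);
translate([131, 763, 0]) cube([48, 48, 362]);
translate([340, 763, 0]) cube([48, 48, 362]);
translate([179, 488, 193]) cube([161, 48, 18]);
translate([179, 763, 193]) cube([161, 48, 18]);
translate([131, 536, 193]) cube([48, 227, 18]);
translate([340, 536, 193]) cube([48, 227, 18]);


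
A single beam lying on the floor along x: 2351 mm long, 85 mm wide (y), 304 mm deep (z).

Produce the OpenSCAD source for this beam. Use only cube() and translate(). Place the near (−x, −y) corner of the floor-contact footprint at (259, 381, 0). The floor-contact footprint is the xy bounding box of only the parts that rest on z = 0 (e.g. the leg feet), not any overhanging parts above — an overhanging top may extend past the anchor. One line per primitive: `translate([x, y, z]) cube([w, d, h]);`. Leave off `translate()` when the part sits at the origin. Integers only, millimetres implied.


translate([259, 381, 0]) cube([2351, 85, 304]);


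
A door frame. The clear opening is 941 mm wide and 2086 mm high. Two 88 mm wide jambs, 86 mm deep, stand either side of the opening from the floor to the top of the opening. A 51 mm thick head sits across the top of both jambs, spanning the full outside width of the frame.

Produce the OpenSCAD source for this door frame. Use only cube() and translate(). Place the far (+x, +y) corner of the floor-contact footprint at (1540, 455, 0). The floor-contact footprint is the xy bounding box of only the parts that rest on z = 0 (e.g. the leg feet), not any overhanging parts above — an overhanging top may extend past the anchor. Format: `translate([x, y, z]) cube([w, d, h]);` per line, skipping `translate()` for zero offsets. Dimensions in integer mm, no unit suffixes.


translate([423, 369, 0]) cube([88, 86, 2086]);
translate([1452, 369, 0]) cube([88, 86, 2086]);
translate([423, 369, 2086]) cube([1117, 86, 51]);


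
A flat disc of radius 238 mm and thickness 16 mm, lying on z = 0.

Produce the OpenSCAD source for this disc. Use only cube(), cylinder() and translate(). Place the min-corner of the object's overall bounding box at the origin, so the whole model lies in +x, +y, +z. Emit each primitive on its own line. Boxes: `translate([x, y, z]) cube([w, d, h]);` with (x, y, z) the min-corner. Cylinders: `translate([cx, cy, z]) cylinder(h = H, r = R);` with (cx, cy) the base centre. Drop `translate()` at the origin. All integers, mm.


translate([238, 238, 0]) cylinder(h = 16, r = 238);


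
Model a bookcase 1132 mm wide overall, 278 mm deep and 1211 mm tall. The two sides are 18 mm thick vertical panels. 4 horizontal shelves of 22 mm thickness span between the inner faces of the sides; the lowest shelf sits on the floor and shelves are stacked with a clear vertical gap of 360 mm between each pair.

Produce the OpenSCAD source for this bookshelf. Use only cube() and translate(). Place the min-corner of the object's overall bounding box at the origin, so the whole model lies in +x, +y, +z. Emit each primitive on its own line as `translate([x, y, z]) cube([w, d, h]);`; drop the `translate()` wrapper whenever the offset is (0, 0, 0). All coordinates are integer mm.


cube([18, 278, 1211]);
translate([1114, 0, 0]) cube([18, 278, 1211]);
translate([18, 0, 0]) cube([1096, 278, 22]);
translate([18, 0, 382]) cube([1096, 278, 22]);
translate([18, 0, 764]) cube([1096, 278, 22]);
translate([18, 0, 1146]) cube([1096, 278, 22]);


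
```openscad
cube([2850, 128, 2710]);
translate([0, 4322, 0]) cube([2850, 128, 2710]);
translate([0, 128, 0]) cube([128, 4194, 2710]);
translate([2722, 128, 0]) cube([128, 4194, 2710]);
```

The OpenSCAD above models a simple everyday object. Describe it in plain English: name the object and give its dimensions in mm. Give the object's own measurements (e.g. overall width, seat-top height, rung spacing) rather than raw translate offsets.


The wall frame of a small rectangular building: four walls, each 2710 mm tall and 128 mm thick, enclosing a footprint 2850 mm (x) by 4450 mm (y) outside-to-outside, with no floor or roof. The front and back walls (the −y and +y sides) span the full width; the two side walls fit between them.


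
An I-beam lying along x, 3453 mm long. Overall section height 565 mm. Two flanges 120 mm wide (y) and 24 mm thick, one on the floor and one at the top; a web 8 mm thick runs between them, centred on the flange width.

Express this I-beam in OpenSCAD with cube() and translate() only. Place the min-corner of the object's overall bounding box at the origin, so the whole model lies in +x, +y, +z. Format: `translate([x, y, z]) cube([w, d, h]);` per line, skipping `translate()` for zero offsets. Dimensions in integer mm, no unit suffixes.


cube([3453, 120, 24]);
translate([0, 56, 24]) cube([3453, 8, 517]);
translate([0, 0, 541]) cube([3453, 120, 24]);


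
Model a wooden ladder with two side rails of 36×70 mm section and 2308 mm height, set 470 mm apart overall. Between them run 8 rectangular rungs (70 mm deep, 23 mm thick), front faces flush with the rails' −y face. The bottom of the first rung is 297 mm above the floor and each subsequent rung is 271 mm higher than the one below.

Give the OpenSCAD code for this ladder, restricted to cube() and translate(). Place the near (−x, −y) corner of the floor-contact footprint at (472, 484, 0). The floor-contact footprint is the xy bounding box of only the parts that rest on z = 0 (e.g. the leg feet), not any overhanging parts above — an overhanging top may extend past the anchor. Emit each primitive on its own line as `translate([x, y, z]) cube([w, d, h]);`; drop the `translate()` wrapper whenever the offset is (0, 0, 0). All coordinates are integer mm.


translate([472, 484, 0]) cube([36, 70, 2308]);
translate([906, 484, 0]) cube([36, 70, 2308]);
translate([508, 484, 297]) cube([398, 70, 23]);
translate([508, 484, 568]) cube([398, 70, 23]);
translate([508, 484, 839]) cube([398, 70, 23]);
translate([508, 484, 1110]) cube([398, 70, 23]);
translate([508, 484, 1381]) cube([398, 70, 23]);
translate([508, 484, 1652]) cube([398, 70, 23]);
translate([508, 484, 1923]) cube([398, 70, 23]);
translate([508, 484, 2194]) cube([398, 70, 23]);


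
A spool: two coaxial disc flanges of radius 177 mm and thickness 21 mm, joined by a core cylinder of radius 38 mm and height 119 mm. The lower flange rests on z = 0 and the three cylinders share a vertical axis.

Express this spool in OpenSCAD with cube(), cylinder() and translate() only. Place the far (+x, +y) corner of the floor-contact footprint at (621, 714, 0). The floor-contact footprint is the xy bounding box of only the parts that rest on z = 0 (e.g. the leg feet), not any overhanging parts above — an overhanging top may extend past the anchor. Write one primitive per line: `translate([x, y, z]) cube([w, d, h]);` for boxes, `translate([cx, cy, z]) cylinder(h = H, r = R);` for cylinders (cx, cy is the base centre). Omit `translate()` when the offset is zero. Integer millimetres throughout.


translate([444, 537, 0]) cylinder(h = 21, r = 177);
translate([444, 537, 21]) cylinder(h = 119, r = 38);
translate([444, 537, 140]) cylinder(h = 21, r = 177);


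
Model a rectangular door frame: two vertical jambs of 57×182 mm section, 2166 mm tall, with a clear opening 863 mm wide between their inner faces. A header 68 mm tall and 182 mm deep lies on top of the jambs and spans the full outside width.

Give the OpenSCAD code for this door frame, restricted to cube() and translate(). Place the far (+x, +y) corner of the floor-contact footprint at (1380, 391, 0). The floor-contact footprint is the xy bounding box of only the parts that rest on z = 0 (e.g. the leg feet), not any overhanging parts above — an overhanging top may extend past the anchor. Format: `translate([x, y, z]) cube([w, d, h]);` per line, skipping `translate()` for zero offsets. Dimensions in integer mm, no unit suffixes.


translate([403, 209, 0]) cube([57, 182, 2166]);
translate([1323, 209, 0]) cube([57, 182, 2166]);
translate([403, 209, 2166]) cube([977, 182, 68]);


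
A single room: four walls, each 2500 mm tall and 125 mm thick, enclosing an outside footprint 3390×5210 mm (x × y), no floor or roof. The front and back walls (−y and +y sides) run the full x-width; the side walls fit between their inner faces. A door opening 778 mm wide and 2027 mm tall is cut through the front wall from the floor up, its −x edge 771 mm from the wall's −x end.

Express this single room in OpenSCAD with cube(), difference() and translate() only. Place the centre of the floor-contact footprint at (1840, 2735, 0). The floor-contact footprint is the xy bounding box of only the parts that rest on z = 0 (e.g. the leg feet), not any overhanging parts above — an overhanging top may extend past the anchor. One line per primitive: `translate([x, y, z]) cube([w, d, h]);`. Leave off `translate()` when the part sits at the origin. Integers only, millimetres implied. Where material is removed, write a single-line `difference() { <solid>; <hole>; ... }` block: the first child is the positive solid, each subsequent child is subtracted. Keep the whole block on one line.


difference() { translate([145, 130, 0]) cube([3390, 125, 2500]); translate([916, 130, 0]) cube([778, 125, 2027]); }
translate([145, 5215, 0]) cube([3390, 125, 2500]);
translate([145, 255, 0]) cube([125, 4960, 2500]);
translate([3410, 255, 0]) cube([125, 4960, 2500]);


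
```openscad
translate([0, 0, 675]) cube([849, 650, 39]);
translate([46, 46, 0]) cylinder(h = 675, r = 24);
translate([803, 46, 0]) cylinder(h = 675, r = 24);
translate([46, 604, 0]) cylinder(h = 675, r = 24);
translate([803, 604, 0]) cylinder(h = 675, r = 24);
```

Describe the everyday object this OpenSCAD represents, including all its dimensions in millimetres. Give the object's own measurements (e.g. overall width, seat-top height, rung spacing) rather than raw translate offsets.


A rectangular dining table. The top is 849×650×39 mm with its upper surface at z = 714 mm. It stands on four round legs of 48 mm diameter, each leg's bounding box inset 22 mm from the nearest pair of top edges, running from the floor to the underside of the top.


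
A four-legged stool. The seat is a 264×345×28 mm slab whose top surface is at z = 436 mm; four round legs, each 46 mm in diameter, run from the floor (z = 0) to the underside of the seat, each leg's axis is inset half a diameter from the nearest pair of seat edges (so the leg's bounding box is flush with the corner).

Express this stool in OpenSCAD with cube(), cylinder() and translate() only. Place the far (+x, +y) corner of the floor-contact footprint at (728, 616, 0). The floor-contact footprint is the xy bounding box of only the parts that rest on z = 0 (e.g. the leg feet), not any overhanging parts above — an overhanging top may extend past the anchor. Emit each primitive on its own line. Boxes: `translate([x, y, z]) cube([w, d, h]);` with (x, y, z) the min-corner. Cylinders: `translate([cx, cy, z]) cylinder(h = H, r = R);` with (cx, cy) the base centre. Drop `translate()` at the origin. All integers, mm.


translate([464, 271, 408]) cube([264, 345, 28]);
translate([487, 294, 0]) cylinder(h = 408, r = 23);
translate([705, 294, 0]) cylinder(h = 408, r = 23);
translate([487, 593, 0]) cylinder(h = 408, r = 23);
translate([705, 593, 0]) cylinder(h = 408, r = 23);


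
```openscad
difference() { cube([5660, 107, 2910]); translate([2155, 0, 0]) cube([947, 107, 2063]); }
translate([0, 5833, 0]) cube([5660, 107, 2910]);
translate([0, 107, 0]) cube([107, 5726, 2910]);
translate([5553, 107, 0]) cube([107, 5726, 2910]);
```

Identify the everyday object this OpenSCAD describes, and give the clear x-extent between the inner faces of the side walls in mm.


A single room. The interior width is 5446 mm.

Four walls enclosing a rectangle with a door in the front wall — a room. Outside width 5660 minus two 107 mm walls gives 5446 mm.


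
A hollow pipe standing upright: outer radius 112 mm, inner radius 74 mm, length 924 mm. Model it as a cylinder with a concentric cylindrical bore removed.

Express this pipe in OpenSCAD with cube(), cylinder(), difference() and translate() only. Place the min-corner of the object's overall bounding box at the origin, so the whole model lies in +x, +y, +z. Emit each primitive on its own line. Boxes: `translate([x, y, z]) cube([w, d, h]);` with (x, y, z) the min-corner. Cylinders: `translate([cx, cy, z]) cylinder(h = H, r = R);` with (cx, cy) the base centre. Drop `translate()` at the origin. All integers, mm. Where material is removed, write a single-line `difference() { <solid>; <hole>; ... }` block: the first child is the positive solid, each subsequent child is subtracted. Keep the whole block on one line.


difference() { translate([112, 112, 0]) cylinder(h = 924, r = 112); translate([112, 112, 0]) cylinder(h = 924, r = 74); }


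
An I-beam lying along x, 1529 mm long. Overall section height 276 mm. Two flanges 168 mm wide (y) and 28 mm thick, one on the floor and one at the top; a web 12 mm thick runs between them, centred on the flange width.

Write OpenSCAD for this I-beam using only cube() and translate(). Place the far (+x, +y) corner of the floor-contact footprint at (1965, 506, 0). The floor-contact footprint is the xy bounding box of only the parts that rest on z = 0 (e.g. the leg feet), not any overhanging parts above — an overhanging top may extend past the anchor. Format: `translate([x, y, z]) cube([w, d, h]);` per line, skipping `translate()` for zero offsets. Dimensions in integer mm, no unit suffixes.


translate([436, 338, 0]) cube([1529, 168, 28]);
translate([436, 416, 28]) cube([1529, 12, 220]);
translate([436, 338, 248]) cube([1529, 168, 28]);


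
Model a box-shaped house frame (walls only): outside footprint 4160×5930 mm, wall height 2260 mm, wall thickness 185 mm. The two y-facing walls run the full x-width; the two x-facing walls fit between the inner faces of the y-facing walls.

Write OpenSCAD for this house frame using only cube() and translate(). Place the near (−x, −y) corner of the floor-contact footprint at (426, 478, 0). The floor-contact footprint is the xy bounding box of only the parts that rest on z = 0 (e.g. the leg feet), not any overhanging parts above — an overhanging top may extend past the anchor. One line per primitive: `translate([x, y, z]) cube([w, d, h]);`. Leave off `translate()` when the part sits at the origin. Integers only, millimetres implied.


translate([426, 478, 0]) cube([4160, 185, 2260]);
translate([426, 6223, 0]) cube([4160, 185, 2260]);
translate([426, 663, 0]) cube([185, 5560, 2260]);
translate([4401, 663, 0]) cube([185, 5560, 2260]);


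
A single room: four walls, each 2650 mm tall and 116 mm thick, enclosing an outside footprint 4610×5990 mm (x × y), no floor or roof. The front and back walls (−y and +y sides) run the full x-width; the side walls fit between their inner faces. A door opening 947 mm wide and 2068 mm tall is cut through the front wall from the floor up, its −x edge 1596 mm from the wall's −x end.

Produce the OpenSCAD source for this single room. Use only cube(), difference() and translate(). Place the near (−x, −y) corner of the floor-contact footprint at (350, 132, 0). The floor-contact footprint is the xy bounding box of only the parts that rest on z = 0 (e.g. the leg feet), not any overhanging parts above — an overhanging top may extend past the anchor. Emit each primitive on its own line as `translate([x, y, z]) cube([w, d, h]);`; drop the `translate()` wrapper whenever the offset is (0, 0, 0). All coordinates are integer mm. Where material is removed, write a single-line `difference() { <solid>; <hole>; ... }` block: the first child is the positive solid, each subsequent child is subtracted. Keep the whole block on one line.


difference() { translate([350, 132, 0]) cube([4610, 116, 2650]); translate([1946, 132, 0]) cube([947, 116, 2068]); }
translate([350, 6006, 0]) cube([4610, 116, 2650]);
translate([350, 248, 0]) cube([116, 5758, 2650]);
translate([4844, 248, 0]) cube([116, 5758, 2650]);


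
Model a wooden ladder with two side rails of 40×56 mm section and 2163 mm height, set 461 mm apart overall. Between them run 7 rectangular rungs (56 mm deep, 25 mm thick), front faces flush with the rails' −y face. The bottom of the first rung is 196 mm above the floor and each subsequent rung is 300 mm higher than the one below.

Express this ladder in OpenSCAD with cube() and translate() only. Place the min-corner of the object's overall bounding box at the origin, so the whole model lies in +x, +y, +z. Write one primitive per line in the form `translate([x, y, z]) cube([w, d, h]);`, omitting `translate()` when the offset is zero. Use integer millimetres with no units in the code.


cube([40, 56, 2163]);
translate([421, 0, 0]) cube([40, 56, 2163]);
translate([40, 0, 196]) cube([381, 56, 25]);
translate([40, 0, 496]) cube([381, 56, 25]);
translate([40, 0, 796]) cube([381, 56, 25]);
translate([40, 0, 1096]) cube([381, 56, 25]);
translate([40, 0, 1396]) cube([381, 56, 25]);
translate([40, 0, 1696]) cube([381, 56, 25]);
translate([40, 0, 1996]) cube([381, 56, 25]);


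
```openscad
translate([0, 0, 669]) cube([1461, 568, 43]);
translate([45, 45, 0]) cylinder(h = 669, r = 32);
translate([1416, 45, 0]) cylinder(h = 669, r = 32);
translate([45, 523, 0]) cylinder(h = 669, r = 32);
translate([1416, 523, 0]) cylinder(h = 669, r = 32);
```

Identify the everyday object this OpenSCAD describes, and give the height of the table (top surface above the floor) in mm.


A table. The table height is 712 mm.

A 1461×568×43 slab sits at z = 669 on four Ø64 mm round legs — a table. The top surface is at 669 + 43 = 712 mm.


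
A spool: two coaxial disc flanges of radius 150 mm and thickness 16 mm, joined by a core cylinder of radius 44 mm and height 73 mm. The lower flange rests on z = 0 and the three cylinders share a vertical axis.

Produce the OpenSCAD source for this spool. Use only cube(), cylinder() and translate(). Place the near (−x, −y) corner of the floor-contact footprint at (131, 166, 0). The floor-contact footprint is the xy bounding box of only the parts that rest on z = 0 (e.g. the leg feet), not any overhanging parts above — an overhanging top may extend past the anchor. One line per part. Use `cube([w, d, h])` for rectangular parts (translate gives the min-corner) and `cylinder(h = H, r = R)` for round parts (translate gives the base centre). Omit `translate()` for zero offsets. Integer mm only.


translate([281, 316, 0]) cylinder(h = 16, r = 150);
translate([281, 316, 16]) cylinder(h = 73, r = 44);
translate([281, 316, 89]) cylinder(h = 16, r = 150);


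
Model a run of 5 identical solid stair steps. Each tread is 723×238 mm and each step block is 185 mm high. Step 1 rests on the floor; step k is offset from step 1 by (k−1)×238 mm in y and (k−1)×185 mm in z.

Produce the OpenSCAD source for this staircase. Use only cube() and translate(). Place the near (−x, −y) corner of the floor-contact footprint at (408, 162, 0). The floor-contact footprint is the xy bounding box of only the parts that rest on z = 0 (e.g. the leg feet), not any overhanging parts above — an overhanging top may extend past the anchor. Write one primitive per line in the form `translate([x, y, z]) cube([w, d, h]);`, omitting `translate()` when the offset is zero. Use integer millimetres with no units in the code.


translate([408, 162, 0]) cube([723, 238, 185]);
translate([408, 400, 185]) cube([723, 238, 185]);
translate([408, 638, 370]) cube([723, 238, 185]);
translate([408, 876, 555]) cube([723, 238, 185]);
translate([408, 1114, 740]) cube([723, 238, 185]);


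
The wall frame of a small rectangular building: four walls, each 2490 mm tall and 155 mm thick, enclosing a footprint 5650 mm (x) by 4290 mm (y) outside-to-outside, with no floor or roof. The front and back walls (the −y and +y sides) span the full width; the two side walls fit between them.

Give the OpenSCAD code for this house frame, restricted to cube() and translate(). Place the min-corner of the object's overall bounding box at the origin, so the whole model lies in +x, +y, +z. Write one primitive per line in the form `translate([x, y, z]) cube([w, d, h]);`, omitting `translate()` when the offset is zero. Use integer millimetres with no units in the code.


cube([5650, 155, 2490]);
translate([0, 4135, 0]) cube([5650, 155, 2490]);
translate([0, 155, 0]) cube([155, 3980, 2490]);
translate([5495, 155, 0]) cube([155, 3980, 2490]);


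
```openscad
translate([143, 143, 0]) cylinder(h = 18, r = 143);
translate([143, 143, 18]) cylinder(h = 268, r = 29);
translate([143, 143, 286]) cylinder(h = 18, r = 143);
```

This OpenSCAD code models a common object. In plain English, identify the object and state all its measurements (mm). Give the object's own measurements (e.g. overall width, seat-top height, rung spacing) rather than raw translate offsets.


A spool: two coaxial disc flanges of radius 143 mm and thickness 18 mm, joined by a core cylinder of radius 29 mm and height 268 mm. The lower flange rests on z = 0 and the three cylinders share a vertical axis.


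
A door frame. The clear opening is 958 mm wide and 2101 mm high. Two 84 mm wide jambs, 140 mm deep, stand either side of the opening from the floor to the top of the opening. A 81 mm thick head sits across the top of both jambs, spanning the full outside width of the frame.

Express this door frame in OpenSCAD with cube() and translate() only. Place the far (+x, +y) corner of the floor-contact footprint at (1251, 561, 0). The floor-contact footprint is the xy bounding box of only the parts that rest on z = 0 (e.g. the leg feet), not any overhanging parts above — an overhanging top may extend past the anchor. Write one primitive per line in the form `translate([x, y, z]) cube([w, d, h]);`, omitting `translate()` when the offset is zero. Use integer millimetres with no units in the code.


translate([125, 421, 0]) cube([84, 140, 2101]);
translate([1167, 421, 0]) cube([84, 140, 2101]);
translate([125, 421, 2101]) cube([1126, 140, 81]);


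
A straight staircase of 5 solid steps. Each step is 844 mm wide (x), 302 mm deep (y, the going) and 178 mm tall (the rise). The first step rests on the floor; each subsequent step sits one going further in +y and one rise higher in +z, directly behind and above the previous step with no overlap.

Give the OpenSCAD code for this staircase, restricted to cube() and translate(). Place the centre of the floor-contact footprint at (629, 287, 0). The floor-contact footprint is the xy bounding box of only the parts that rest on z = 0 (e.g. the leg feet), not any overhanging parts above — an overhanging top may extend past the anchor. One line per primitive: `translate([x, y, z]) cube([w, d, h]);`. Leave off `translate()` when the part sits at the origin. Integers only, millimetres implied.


translate([207, 136, 0]) cube([844, 302, 178]);
translate([207, 438, 178]) cube([844, 302, 178]);
translate([207, 740, 356]) cube([844, 302, 178]);
translate([207, 1042, 534]) cube([844, 302, 178]);
translate([207, 1344, 712]) cube([844, 302, 178]);


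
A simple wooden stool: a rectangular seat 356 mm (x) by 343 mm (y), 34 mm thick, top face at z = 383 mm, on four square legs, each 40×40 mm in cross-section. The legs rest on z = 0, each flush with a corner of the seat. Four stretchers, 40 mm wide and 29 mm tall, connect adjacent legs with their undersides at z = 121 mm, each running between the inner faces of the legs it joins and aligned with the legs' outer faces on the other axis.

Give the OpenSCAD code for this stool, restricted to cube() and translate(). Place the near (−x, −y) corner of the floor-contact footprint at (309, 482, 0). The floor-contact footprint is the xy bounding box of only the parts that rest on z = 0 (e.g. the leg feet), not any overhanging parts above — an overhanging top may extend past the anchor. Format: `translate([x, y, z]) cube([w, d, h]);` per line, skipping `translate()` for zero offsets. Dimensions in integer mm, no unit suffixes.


translate([309, 482, 349]) cube([356, 343, 34]);
translate([309, 482, 0]) cube([40, 40, 349]);
translate([625, 482, 0]) cube([40, 40, 349]);
translate([309, 785, 0]) cube([40, 40, 349]);
translate([625, 785, 0]) cube([40, 40, 349]);
translate([349, 482, 121]) cube([276, 40, 29]);
translate([349, 785, 121]) cube([276, 40, 29]);
translate([309, 522, 121]) cube([40, 263, 29]);
translate([625, 522, 121]) cube([40, 263, 29]);


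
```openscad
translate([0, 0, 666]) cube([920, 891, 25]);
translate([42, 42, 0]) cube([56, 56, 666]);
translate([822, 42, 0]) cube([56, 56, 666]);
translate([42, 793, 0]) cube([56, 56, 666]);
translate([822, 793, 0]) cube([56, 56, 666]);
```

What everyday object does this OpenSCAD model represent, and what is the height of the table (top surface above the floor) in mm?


A table. The table height is 691 mm.

A 920×891×25 slab sits at z = 666 on four 56 mm square posts — a table. The top surface is at 666 + 25 = 691 mm.


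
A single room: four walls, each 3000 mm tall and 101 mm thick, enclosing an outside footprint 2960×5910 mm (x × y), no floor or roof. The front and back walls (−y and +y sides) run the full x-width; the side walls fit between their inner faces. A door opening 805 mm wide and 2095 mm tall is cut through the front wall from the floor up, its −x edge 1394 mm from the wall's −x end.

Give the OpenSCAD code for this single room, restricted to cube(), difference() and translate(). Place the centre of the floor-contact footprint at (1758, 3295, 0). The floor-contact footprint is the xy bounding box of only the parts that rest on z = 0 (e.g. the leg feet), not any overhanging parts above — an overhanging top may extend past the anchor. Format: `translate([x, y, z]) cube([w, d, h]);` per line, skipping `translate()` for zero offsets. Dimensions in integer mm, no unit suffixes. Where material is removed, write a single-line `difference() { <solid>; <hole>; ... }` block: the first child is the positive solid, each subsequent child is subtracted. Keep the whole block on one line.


difference() { translate([278, 340, 0]) cube([2960, 101, 3000]); translate([1672, 340, 0]) cube([805, 101, 2095]); }
translate([278, 6149, 0]) cube([2960, 101, 3000]);
translate([278, 441, 0]) cube([101, 5708, 3000]);
translate([3137, 441, 0]) cube([101, 5708, 3000]);


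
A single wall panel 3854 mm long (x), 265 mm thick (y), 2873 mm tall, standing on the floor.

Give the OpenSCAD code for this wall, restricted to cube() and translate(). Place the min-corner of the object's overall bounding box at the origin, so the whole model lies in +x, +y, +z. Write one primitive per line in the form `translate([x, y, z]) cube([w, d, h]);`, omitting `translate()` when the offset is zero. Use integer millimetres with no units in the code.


cube([3854, 265, 2873]);


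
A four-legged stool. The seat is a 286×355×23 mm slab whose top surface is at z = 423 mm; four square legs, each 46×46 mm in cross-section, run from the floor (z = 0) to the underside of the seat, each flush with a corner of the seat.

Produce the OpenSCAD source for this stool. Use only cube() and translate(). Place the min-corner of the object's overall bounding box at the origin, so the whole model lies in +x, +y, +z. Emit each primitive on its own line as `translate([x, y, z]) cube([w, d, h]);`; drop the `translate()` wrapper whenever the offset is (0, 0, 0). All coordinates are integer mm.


// leg_h = 423 - 23 = 400
translate([0, 0, 400]) cube([286, 355, 23]);
cube([46, 46, 400]);
translate([240, 0, 0]) cube([46, 46, 400]);
translate([0, 309, 0]) cube([46, 46, 400]);
translate([240, 309, 0]) cube([46, 46, 400]);
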